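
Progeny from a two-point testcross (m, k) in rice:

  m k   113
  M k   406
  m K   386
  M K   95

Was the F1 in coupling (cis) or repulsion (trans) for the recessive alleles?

trans

The two most frequent classes are M k (406) and m K (386); these are the parental (non-recombinant) types.
So the F1 carried M k on one chromosome and m K on the other — the recessive alleles are on opposite chromosomes (trans / repulsion).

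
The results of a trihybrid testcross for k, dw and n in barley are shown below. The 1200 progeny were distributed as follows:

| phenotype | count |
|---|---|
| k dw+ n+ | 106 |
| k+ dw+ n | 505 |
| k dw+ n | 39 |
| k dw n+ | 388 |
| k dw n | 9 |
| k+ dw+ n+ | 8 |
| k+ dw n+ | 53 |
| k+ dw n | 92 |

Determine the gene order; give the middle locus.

n

The two most frequent reciprocal classes, k dw n+ and k+ dw+ n, are the parental types, so the F1 was k dw n+ / k+ dw+ n.
The two rarest classes, k dw n and k+ dw+ n+, are the double crossovers. Comparing them with the parentals, only the n allele has switched, so n is the middle locus and the order is dw – n – k.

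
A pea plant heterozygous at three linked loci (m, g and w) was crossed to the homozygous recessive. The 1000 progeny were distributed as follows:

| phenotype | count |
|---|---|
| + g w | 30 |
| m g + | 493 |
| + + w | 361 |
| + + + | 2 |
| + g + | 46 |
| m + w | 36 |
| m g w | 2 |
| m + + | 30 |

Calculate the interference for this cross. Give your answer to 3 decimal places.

0.273

The two most frequent reciprocal classes, + + w and m g +, are the parental types, so the F1 was + + w / m g +.
The two rarest classes, + + + and m g w, are the double crossovers. Comparing them with the parentals, only the w allele has switched, so w is the middle locus and the order is m – w – g.
m–w: (82 + 4)/1000 = 0.0860; w–g: (60 + 4)/1000 = 0.0640.
Expected DCO frequency = 0.0860 × 0.0640 ≈ 0.00550; observed = 4/1000 ≈ 0.00400.
Coefficient of coincidence = 0.00400/0.00550 ≈ 0.727; interference = 1 − 0.727 = 0.273.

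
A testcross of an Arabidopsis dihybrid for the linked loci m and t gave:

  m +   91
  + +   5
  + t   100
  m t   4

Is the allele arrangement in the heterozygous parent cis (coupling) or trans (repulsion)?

trans

The two most frequent classes are + t (100) and m + (91); these are the parental (non-recombinant) types.
So the F1 carried + t on one chromosome and m + on the other — the recessive alleles are on opposite chromosomes (trans / repulsion).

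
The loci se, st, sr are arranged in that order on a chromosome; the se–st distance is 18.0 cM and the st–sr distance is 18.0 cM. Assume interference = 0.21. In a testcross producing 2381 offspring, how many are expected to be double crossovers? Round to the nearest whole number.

Map distances give recombination frequencies of 0.180 and 0.180 for the two intervals.
With interference 0.21 (so coincidence = 0.79), expected double-crossover frequency = 0.180 × 0.180 × 0.79 = 0.02560.
Expected number = 0.02560 × 2381 = 60.94 ≈ 61.

61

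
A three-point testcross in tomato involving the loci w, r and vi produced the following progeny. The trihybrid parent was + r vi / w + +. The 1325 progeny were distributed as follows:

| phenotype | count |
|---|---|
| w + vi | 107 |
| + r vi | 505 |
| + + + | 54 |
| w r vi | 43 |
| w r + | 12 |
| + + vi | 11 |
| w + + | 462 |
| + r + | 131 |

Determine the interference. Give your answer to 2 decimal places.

0.03

The two rarest classes, + + vi and w r +, are the double crossovers. Comparing them with the parentals, only the r allele has switched, so r is the middle locus and the order is w – r – vi.
w–r: (97 + 23)/1325 = 0.0906; r–vi: (238 + 23)/1325 = 0.1970.
Expected DCO frequency = 0.0906 × 0.1970 ≈ 0.01785; observed = 23/1325 ≈ 0.01736.
Coefficient of coincidence = 0.01736/0.01785 ≈ 0.97; interference = 1 − 0.97 = 0.03.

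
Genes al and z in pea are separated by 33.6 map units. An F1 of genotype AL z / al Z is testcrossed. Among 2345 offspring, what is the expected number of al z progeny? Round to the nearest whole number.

394

A map distance of 33.6 map units corresponds to a recombination frequency of 0.336.
The F1 is AL z / al Z, so al z is a recombinant gamete class with expected frequency r/2 = 0.336/2 = 0.1680.
Expected number = 0.1680 × 2345 = 393.96 ≈ 394.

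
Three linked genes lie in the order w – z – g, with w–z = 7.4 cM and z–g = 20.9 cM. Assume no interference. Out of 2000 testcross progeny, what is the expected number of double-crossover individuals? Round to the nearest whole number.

Map distances give recombination frequencies of 0.074 and 0.209 for the two intervals.
With no interference, expected double-crossover frequency = 0.074 × 0.209 = 0.01547.
Expected number = 0.01547 × 2000 = 30.93 ≈ 31.

31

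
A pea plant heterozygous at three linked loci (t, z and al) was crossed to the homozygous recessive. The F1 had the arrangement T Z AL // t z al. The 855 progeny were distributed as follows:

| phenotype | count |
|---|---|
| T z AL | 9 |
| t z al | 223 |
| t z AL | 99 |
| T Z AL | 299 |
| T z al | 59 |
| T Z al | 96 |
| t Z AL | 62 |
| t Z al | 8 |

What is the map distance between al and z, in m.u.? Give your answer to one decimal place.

The two rarest classes, T z AL and t Z al, are the double crossovers. Comparing them with the parentals, only the z allele has switched, so z is the middle locus and the order is al – z – t.
Crossovers in the al–z interval produce the single-crossover classes T Z al and t z AL (96 + 99 = 195) plus the double crossovers (17).
RF(al–z) = (195 + 17) / 855 = 212/855 = 0.2480 → 24.8 m.u.

24.8 m.u.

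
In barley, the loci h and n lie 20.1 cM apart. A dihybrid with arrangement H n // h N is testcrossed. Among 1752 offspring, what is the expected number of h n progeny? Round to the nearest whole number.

A map distance of 20.1 cM corresponds to a recombination frequency of 0.201.
The F1 is H n / h N, so h n is a recombinant gamete class with expected frequency r/2 = 0.201/2 = 0.1005.
Expected number = 0.1005 × 1752 = 176.08 ≈ 176.

176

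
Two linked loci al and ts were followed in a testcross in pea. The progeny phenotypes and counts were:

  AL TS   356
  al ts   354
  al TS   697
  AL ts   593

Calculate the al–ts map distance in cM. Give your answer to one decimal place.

The two most frequent classes, AL ts (593) and al TS (697), are the parental types, so the F1 was AL ts / al TS.
The recombinant classes are AL TS and al ts: 356 + 354 = 710.
Recombination frequency = 710/2000 = 0.3550 ≈ 35.5%, i.e. 35.5 cM.

35.5 cM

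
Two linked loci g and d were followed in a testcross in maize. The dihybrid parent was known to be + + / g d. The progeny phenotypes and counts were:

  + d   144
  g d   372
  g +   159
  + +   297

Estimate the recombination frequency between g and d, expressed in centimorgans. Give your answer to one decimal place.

31.2 centimorgans

The recombinant classes are + d and g +: 144 + 159 = 303.
Recombination frequency = 303/972 = 0.3117 ≈ 31.2%, i.e. 31.2 centimorgans.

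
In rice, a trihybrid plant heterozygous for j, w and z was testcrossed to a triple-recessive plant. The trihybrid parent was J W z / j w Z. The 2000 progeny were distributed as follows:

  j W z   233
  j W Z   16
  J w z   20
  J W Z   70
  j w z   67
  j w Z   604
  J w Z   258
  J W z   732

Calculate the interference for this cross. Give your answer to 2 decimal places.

0.21

The two rarest classes, J w z and j W Z, are the double crossovers. Comparing them with the parentals, only the w allele has switched, so w is the middle locus and the order is j – w – z.
j–w: (491 + 36)/2000 = 0.2635; w–z: (137 + 36)/2000 = 0.0865.
Expected DCO frequency = 0.2635 × 0.0865 ≈ 0.02279; observed = 36/2000 ≈ 0.01800.
Coefficient of coincidence = 0.01800/0.02279 ≈ 0.79; interference = 1 − 0.79 = 0.21.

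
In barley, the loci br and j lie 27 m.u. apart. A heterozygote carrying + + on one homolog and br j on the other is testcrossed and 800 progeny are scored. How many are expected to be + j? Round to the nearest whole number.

A map distance of 27 m.u. corresponds to a recombination frequency of 0.270.
The F1 is + + / br j, so + j is a recombinant gamete class with expected frequency r/2 = 0.270/2 = 0.1350.
Expected number = 0.1350 × 800 = 108.00 ≈ 108.

108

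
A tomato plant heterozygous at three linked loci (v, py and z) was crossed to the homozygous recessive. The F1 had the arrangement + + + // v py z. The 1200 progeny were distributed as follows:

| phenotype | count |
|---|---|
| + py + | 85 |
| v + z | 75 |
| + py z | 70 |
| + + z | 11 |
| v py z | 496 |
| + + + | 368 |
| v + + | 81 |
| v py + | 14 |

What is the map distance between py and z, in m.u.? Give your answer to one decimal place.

The two rarest classes, + + z and v py +, are the double crossovers. Comparing them with the parentals, only the z allele has switched, so z is the middle locus and the order is py – z – v.
Crossovers in the py–z interval produce the single-crossover classes + py + and v + z (85 + 75 = 160) plus the double crossovers (25).
RF(py–z) = (160 + 25) / 1200 = 185/1200 = 0.1542 → 15.4 m.u.

15.4 m.u.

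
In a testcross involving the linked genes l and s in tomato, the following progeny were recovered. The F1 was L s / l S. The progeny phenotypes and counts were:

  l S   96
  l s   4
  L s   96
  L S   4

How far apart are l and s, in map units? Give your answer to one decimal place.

4.0 map units

The recombinant classes are L S and l s: 4 + 4 = 8.
Recombination frequency = 8/200 = 0.0400 ≈ 4.0%, i.e. 4.0 map units.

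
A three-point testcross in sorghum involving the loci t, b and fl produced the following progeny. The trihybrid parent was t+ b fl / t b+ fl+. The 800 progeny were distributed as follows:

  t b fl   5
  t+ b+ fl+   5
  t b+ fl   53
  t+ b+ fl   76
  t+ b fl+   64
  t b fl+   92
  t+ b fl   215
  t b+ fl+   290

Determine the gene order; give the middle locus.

t

The two rarest classes, t b fl and t+ b+ fl+, are the double crossovers. Comparing them with the parentals, only the t allele has switched, so t is the middle locus and the order is fl – t – b.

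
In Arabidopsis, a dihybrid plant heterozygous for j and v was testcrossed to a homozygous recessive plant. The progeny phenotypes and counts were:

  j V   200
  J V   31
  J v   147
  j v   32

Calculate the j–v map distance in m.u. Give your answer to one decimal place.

The two most frequent classes, J v (147) and j V (200), are the parental types, so the F1 was J v / j V.
The recombinant classes are J V and j v: 31 + 32 = 63.
Recombination frequency = 63/410 = 0.1537 ≈ 15.4%, i.e. 15.4 m.u.

15.4 m.u.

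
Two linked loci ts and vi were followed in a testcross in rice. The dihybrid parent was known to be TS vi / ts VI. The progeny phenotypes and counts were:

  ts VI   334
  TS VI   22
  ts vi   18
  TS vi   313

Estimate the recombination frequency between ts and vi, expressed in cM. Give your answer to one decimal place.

The recombinant classes are TS VI and ts vi: 22 + 18 = 40.
Recombination frequency = 40/687 = 0.0582 ≈ 5.8%, i.e. 5.8 cM.

5.8 cM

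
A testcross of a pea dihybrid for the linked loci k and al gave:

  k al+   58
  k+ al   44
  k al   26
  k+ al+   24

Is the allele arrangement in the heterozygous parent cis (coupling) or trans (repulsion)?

The two most frequent classes are k+ al (44) and k al+ (58); these are the parental (non-recombinant) types.
So the F1 carried k+ al on one chromosome and k al+ on the other — the recessive alleles are on opposite chromosomes (trans / repulsion).

trans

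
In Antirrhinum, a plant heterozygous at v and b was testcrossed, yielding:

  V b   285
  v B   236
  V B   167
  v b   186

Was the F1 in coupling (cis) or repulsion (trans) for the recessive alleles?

The two most frequent classes are V b (285) and v B (236); these are the parental (non-recombinant) types.
So the F1 carried V b on one chromosome and v B on the other — the recessive alleles are on opposite chromosomes (trans / repulsion).

trans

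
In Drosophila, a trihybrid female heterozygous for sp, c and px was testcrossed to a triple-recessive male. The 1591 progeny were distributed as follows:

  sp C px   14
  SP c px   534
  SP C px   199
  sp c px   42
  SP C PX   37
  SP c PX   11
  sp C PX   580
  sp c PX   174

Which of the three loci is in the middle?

The two most frequent reciprocal classes, sp C PX and SP c px, are the parental types, so the F1 was sp C PX / SP c px.
The two rarest classes, sp C px and SP c PX, are the double crossovers. Comparing them with the parentals, only the px allele has switched, so px is the middle locus and the order is sp – px – c.

px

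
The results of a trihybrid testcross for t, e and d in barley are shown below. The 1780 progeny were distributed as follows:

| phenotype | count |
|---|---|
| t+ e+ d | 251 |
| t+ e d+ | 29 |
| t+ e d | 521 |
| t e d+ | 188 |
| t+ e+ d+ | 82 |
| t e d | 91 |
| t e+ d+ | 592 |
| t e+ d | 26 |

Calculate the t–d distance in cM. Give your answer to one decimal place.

12.8 cM

The two most frequent reciprocal classes, t+ e d and t e+ d+, are the parental types, so the F1 was t+ e d / t e+ d+.
The two rarest classes, t+ e d+ and t e+ d, are the double crossovers. Comparing them with the parentals, only the d allele has switched, so d is the middle locus and the order is t – d – e.
Crossovers in the t–d interval produce the single-crossover classes t e d and t+ e+ d+ (91 + 82 = 173) plus the double crossovers (55).
RF(t–d) = (173 + 55) / 1780 = 228/1780 = 0.1281 → 12.8 cM.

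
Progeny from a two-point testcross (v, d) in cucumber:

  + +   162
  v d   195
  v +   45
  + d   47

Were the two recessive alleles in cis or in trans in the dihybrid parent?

The two most frequent classes are + + (162) and v d (195); these are the parental (non-recombinant) types.
So the F1 carried + + on one chromosome and v d on the other — the recessive alleles are on the same chromosome (cis / coupling).

cis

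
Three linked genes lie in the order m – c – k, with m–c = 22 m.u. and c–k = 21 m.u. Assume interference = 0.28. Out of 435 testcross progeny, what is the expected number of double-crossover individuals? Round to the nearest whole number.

14

Map distances give recombination frequencies of 0.220 and 0.210 for the two intervals.
With interference 0.28 (so coincidence = 0.72), expected double-crossover frequency = 0.220 × 0.210 × 0.72 = 0.03326.
Expected number = 0.03326 × 435 = 14.47 ≈ 14.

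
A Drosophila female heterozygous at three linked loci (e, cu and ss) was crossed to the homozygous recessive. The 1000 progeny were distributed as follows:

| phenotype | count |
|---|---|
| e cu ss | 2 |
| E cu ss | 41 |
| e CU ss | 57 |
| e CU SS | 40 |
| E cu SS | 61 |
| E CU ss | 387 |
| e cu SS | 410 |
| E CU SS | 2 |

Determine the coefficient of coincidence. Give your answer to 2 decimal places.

0.39

The two most frequent reciprocal classes, E CU ss and e cu SS, are the parental types, so the F1 was E CU ss / e cu SS.
The two rarest classes, E CU SS and e cu ss, are the double crossovers. Comparing them with the parentals, only the ss allele has switched, so ss is the middle locus and the order is cu – ss – e.
cu–ss: (81 + 4)/1000 = 0.0850; ss–e: (118 + 4)/1000 = 0.1220.
Expected DCO frequency = 0.0850 × 0.1220 ≈ 0.01037; observed = 4/1000 ≈ 0.00400.
Coefficient of coincidence = 0.00400/0.01037 ≈ 0.39.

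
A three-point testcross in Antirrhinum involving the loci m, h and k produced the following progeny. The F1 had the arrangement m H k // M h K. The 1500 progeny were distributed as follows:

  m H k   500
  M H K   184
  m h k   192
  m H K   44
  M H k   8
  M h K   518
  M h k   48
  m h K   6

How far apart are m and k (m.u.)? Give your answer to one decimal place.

7.1 m.u.

The two rarest classes, M H k and m h K, are the double crossovers. Comparing them with the parentals, only the m allele has switched, so m is the middle locus and the order is k – m – h.
Crossovers in the k–m interval produce the single-crossover classes m H K and M h k (44 + 48 = 92) plus the double crossovers (14).
RF(k–m) = (92 + 14) / 1500 = 106/1500 = 0.0707 → 7.1 m.u.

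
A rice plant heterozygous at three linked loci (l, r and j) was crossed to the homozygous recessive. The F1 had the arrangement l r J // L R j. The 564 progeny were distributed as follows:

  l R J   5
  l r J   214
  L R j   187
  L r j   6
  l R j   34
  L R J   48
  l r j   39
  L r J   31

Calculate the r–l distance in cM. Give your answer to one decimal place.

13.5 cM

The two rarest classes, l R J and L r j, are the double crossovers. Comparing them with the parentals, only the r allele has switched, so r is the middle locus and the order is j – r – l.
Crossovers in the r–l interval produce the single-crossover classes L r J and l R j (31 + 34 = 65) plus the double crossovers (11).
RF(r–l) = (65 + 11) / 564 = 76/564 = 0.1348 → 13.5 cM.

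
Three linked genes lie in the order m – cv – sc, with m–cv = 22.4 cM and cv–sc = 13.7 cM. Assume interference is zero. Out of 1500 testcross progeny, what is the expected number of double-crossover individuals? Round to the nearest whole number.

Map distances give recombination frequencies of 0.224 and 0.137 for the two intervals.
With no interference, expected double-crossover frequency = 0.224 × 0.137 = 0.03069.
Expected number = 0.03069 × 1500 = 46.03 ≈ 46.

46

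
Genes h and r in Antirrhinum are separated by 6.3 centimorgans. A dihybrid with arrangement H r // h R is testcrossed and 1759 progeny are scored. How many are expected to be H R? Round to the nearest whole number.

55

A map distance of 6.3 centimorgans corresponds to a recombination frequency of 0.063.
The F1 is H r / h R, so H R is a recombinant gamete class with expected frequency r/2 = 0.063/2 = 0.0315.
Expected number = 0.0315 × 1759 = 55.41 ≈ 55.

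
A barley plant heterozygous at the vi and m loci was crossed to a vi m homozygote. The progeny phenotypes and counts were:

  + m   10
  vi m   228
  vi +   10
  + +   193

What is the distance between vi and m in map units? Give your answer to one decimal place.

4.5 map units

The two most frequent classes, + + (193) and vi m (228), are the parental types, so the F1 was + + / vi m.
The recombinant classes are + m and vi +: 10 + 10 = 20.
Recombination frequency = 20/441 = 0.0454 ≈ 4.5%, i.e. 4.5 map units.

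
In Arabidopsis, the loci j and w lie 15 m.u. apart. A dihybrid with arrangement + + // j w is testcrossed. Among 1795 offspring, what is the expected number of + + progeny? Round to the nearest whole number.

A map distance of 15 m.u. corresponds to a recombination frequency of 0.150.
The F1 is + + / j w, so + + is a parental gamete class with expected frequency (1 − r)/2 = 0.850/2 = 0.4250.
Expected number = 0.4250 × 1795 = 762.88 ≈ 763.

763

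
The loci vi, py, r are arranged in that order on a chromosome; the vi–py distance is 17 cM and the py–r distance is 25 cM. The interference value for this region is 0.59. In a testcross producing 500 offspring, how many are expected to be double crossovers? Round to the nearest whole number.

Map distances give recombination frequencies of 0.170 and 0.250 for the two intervals.
With interference 0.59 (so coincidence = 0.41), expected double-crossover frequency = 0.170 × 0.250 × 0.41 = 0.01743.
Expected number = 0.01743 × 500 = 8.71 ≈ 9.

9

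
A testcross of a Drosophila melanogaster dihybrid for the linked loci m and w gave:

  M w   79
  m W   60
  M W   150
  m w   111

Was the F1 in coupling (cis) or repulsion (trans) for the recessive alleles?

The two most frequent classes are M W (150) and m w (111); these are the parental (non-recombinant) types.
So the F1 carried M W on one chromosome and m w on the other — the recessive alleles are on the same chromosome (cis / coupling).

cis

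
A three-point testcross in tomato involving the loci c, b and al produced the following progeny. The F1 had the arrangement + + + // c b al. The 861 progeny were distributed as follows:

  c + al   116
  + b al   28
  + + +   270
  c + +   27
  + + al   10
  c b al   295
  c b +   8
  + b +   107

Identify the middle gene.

al

The two rarest classes, + + al and c b +, are the double crossovers. Comparing them with the parentals, only the al allele has switched, so al is the middle locus and the order is c – al – b.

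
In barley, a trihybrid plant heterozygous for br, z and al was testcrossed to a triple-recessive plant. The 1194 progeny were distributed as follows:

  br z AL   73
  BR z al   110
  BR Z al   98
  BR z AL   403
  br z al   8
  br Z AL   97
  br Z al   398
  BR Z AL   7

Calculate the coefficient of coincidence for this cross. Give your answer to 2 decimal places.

0.43

The two most frequent reciprocal classes, BR z AL and br Z al, are the parental types, so the F1 was BR z AL / br Z al.
The two rarest classes, BR Z AL and br z al, are the double crossovers. Comparing them with the parentals, only the z allele has switched, so z is the middle locus and the order is br – z – al.
br–z: (171 + 15)/1194 = 0.1558; z–al: (207 + 15)/1194 = 0.1859.
Expected DCO frequency = 0.1558 × 0.1859 ≈ 0.02896; observed = 15/1194 ≈ 0.01256.
Coefficient of coincidence = 0.01256/0.02896 ≈ 0.43.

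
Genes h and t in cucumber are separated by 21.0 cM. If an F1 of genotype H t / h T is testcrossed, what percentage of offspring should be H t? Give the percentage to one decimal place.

A map distance of 21.0 cM corresponds to a recombination frequency of 0.210.
The F1 is H t / h T, so H t is a parental gamete class with expected frequency (1 − r)/2 = 0.790/2 = 0.3950.
That is 0.3950 = 39.5% of the progeny.

39.5%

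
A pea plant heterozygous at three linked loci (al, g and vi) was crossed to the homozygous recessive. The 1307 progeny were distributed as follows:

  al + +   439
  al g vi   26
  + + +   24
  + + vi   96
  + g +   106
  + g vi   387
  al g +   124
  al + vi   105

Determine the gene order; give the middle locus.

The two most frequent reciprocal classes, + g vi and al + +, are the parental types, so the F1 was + g vi / al + +.
The two rarest classes, al g vi and + + +, are the double crossovers. Comparing them with the parentals, only the al allele has switched, so al is the middle locus and the order is vi – al – g.

al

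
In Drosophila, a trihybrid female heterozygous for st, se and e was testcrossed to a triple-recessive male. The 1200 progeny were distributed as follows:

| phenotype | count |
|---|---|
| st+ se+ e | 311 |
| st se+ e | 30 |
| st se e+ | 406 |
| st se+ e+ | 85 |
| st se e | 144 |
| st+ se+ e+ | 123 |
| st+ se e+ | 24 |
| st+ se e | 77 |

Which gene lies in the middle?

The two most frequent reciprocal classes, st se e+ and st+ se+ e, are the parental types, so the F1 was st se e+ / st+ se+ e.
The two rarest classes, st+ se e+ and st se+ e, are the double crossovers. Comparing them with the parentals, only the st allele has switched, so st is the middle locus and the order is e – st – se.

st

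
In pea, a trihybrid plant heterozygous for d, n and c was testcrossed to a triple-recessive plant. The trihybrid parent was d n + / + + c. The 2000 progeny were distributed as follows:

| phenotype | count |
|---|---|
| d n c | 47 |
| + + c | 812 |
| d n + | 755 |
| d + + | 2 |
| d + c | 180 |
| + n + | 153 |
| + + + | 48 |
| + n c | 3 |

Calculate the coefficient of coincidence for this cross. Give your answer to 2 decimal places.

0.30

The two rarest classes, d + + and + n c, are the double crossovers. Comparing them with the parentals, only the n allele has switched, so n is the middle locus and the order is c – n – d.
c–n: (95 + 5)/2000 = 0.0500; n–d: (333 + 5)/2000 = 0.1690.
Expected DCO frequency = 0.0500 × 0.1690 ≈ 0.00845; observed = 5/2000 ≈ 0.00250.
Coefficient of coincidence = 0.00250/0.00845 ≈ 0.30.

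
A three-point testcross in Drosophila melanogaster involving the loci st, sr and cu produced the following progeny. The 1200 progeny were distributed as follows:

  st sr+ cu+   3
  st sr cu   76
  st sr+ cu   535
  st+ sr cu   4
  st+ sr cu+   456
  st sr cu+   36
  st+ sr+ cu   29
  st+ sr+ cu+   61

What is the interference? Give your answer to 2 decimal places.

0.19

The two most frequent reciprocal classes, st+ sr cu+ and st sr+ cu, are the parental types, so the F1 was st+ sr cu+ / st sr+ cu.
The two rarest classes, st+ sr cu and st sr+ cu+, are the double crossovers. Comparing them with the parentals, only the cu allele has switched, so cu is the middle locus and the order is st – cu – sr.
st–cu: (65 + 7)/1200 = 0.0600; cu–sr: (137 + 7)/1200 = 0.1200.
Expected DCO frequency = 0.0600 × 0.1200 ≈ 0.00720; observed = 7/1200 ≈ 0.00583.
Coefficient of coincidence = 0.00583/0.00720 ≈ 0.81; interference = 1 − 0.81 = 0.19.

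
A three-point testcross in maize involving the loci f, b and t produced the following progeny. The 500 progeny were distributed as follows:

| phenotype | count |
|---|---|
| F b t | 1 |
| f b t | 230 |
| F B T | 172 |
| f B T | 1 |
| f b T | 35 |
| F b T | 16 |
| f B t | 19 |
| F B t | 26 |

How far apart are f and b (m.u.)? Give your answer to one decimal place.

The two most frequent reciprocal classes, F B T and f b t, are the parental types, so the F1 was F B T / f b t.
The two rarest classes, f B T and F b t, are the double crossovers. Comparing them with the parentals, only the f allele has switched, so f is the middle locus and the order is b – f – t.
Crossovers in the b–f interval produce the single-crossover classes F b T and f B t (16 + 19 = 35) plus the double crossovers (2).
RF(b–f) = (35 + 2) / 500 = 37/500 = 0.0740 → 7.4 m.u.

7.4 m.u.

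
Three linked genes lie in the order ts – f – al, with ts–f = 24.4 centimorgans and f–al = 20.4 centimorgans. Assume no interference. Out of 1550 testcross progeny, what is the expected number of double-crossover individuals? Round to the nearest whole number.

77

Map distances give recombination frequencies of 0.244 and 0.204 for the two intervals.
With no interference, expected double-crossover frequency = 0.244 × 0.204 = 0.04978.
Expected number = 0.04978 × 1550 = 77.15 ≈ 77.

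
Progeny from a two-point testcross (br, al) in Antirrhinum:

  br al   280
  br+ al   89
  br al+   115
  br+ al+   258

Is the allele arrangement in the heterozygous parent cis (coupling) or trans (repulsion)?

cis

The two most frequent classes are br+ al+ (258) and br al (280); these are the parental (non-recombinant) types.
So the F1 carried br+ al+ on one chromosome and br al on the other — the recessive alleles are on the same chromosome (cis / coupling).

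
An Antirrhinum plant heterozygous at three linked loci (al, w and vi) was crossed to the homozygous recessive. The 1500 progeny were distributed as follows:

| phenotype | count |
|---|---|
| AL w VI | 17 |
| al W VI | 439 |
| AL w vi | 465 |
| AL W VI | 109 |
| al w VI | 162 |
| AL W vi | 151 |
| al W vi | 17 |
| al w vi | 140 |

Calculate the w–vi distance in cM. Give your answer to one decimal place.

23.1 cM

The two most frequent reciprocal classes, AL w vi and al W VI, are the parental types, so the F1 was AL w vi / al W VI.
The two rarest classes, AL w VI and al W vi, are the double crossovers. Comparing them with the parentals, only the vi allele has switched, so vi is the middle locus and the order is w – vi – al.
Crossovers in the w–vi interval produce the single-crossover classes AL W vi and al w VI (151 + 162 = 313) plus the double crossovers (34).
RF(w–vi) = (313 + 34) / 1500 = 347/1500 = 0.2313 → 23.1 cM.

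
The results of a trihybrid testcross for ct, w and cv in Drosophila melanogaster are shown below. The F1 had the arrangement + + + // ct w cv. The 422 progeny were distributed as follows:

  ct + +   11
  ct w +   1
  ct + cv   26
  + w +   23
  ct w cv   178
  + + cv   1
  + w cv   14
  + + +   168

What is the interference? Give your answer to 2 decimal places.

0.39

The two rarest classes, + + cv and ct w +, are the double crossovers. Comparing them with the parentals, only the cv allele has switched, so cv is the middle locus and the order is ct – cv – w.
ct–cv: (25 + 2)/422 = 0.0640; cv–w: (49 + 2)/422 = 0.1209.
Expected DCO frequency = 0.0640 × 0.1209 ≈ 0.00774; observed = 2/422 ≈ 0.00474.
Coefficient of coincidence = 0.00474/0.00774 ≈ 0.61; interference = 1 − 0.61 = 0.39.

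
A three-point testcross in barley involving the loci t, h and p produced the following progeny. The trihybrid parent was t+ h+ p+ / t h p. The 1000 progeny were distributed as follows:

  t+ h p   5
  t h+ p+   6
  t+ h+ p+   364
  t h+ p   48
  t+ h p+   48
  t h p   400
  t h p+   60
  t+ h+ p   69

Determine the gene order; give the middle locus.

t

The two rarest classes, t h+ p+ and t+ h p, are the double crossovers. Comparing them with the parentals, only the t allele has switched, so t is the middle locus and the order is h – t – p.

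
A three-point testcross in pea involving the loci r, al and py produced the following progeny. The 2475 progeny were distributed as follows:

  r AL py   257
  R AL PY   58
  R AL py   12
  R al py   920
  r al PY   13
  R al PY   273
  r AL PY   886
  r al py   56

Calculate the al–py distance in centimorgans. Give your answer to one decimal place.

22.4 centimorgans

The two most frequent reciprocal classes, R al py and r AL PY, are the parental types, so the F1 was R al py / r AL PY.
The two rarest classes, R AL py and r al PY, are the double crossovers. Comparing them with the parentals, only the al allele has switched, so al is the middle locus and the order is py – al – r.
Crossovers in the py–al interval produce the single-crossover classes R al PY and r AL py (273 + 257 = 530) plus the double crossovers (25).
RF(py–al) = (530 + 25) / 2475 = 555/2475 = 0.2242 → 22.4 centimorgans.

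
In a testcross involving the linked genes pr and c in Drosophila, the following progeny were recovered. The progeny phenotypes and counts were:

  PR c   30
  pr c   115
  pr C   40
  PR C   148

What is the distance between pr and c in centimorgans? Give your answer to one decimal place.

21.0 centimorgans

The two most frequent classes, PR C (148) and pr c (115), are the parental types, so the F1 was PR C / pr c.
The recombinant classes are PR c and pr C: 30 + 40 = 70.
Recombination frequency = 70/333 = 0.2102 ≈ 21.0%, i.e. 21.0 centimorgans.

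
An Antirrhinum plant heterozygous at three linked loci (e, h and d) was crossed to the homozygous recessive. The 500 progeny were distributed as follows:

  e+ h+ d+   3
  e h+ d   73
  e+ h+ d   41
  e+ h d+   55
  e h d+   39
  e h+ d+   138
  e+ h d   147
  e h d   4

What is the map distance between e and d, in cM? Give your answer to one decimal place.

The two most frequent reciprocal classes, e h+ d+ and e+ h d, are the parental types, so the F1 was e h+ d+ / e+ h d.
The two rarest classes, e+ h+ d+ and e h d, are the double crossovers. Comparing them with the parentals, only the e allele has switched, so e is the middle locus and the order is h – e – d.
Crossovers in the e–d interval produce the single-crossover classes e h+ d and e+ h d+ (73 + 55 = 128) plus the double crossovers (7).
RF(e–d) = (128 + 7) / 500 = 135/500 = 0.2700 → 27.0 cM.

27.0 cM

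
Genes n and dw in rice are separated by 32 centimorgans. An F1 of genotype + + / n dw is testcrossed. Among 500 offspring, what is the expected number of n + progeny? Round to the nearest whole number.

A map distance of 32 centimorgans corresponds to a recombination frequency of 0.320.
The F1 is + + / n dw, so n + is a recombinant gamete class with expected frequency r/2 = 0.320/2 = 0.1600.
Expected number = 0.1600 × 500 = 80.00 ≈ 80.

80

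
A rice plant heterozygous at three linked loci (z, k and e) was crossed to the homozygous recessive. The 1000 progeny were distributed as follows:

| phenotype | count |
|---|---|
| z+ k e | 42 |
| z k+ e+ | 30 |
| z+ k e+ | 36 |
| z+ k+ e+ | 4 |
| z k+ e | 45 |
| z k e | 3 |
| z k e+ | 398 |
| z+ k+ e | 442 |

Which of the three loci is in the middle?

The two most frequent reciprocal classes, z k e+ and z+ k+ e, are the parental types, so the F1 was z k e+ / z+ k+ e.
The two rarest classes, z k e and z+ k+ e+, are the double crossovers. Comparing them with the parentals, only the e allele has switched, so e is the middle locus and the order is k – e – z.

e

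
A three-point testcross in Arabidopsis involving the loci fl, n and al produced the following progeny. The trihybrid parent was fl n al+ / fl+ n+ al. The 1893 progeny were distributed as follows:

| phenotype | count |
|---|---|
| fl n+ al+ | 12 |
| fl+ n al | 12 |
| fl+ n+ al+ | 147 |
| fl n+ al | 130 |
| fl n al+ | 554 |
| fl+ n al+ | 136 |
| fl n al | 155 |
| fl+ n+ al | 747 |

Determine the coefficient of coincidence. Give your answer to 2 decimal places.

The two rarest classes, fl n+ al+ and fl+ n al, are the double crossovers. Comparing them with the parentals, only the n allele has switched, so n is the middle locus and the order is al – n – fl.
al–n: (302 + 24)/1893 = 0.1722; n–fl: (266 + 24)/1893 = 0.1532.
Expected DCO frequency = 0.1722 × 0.1532 ≈ 0.02638; observed = 24/1893 ≈ 0.01268.
Coefficient of coincidence = 0.01268/0.02638 ≈ 0.48.

0.48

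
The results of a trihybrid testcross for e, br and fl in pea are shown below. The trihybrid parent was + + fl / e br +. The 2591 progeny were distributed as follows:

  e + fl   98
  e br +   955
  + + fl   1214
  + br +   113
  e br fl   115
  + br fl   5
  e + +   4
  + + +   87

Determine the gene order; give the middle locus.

br

The two rarest classes, + br fl and e + +, are the double crossovers. Comparing them with the parentals, only the br allele has switched, so br is the middle locus and the order is fl – br – e.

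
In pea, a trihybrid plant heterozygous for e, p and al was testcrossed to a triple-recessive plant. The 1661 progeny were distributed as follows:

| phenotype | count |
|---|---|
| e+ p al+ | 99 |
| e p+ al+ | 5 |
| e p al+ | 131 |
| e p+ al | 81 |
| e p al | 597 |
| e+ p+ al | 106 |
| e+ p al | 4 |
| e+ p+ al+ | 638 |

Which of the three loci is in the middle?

The two most frequent reciprocal classes, e+ p+ al+ and e p al, are the parental types, so the F1 was e+ p+ al+ / e p al.
The two rarest classes, e p+ al+ and e+ p al, are the double crossovers. Comparing them with the parentals, only the e allele has switched, so e is the middle locus and the order is p – e – al.

e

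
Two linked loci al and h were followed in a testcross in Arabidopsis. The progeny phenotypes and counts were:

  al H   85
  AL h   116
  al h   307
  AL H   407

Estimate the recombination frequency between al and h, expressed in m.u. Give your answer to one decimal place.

22.0 m.u.

The two most frequent classes, AL H (407) and al h (307), are the parental types, so the F1 was AL H / al h.
The recombinant classes are AL h and al H: 116 + 85 = 201.
Recombination frequency = 201/915 = 0.2197 ≈ 22.0%, i.e. 22.0 m.u.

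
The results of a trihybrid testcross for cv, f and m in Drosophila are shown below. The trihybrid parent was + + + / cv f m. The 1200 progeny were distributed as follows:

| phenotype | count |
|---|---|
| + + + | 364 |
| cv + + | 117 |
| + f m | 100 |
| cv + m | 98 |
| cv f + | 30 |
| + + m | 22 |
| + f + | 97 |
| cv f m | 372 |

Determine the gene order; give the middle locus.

The two rarest classes, + + m and cv f +, are the double crossovers. Comparing them with the parentals, only the m allele has switched, so m is the middle locus and the order is f – m – cv.

m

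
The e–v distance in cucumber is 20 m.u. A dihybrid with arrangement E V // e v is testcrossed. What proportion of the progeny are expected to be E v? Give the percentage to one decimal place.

A map distance of 20 m.u. corresponds to a recombination frequency of 0.200.
The F1 is E V / e v, so E v is a recombinant gamete class with expected frequency r/2 = 0.200/2 = 0.1000.
That is 0.1000 = 10.0% of the progeny.

10.0%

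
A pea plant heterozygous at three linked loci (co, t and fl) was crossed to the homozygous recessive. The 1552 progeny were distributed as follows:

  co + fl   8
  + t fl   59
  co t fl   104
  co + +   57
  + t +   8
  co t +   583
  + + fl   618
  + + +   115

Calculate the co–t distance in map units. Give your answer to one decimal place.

8.5 map units

The two most frequent reciprocal classes, co t + and + + fl, are the parental types, so the F1 was co t + / + + fl.
The two rarest classes, + t + and co + fl, are the double crossovers. Comparing them with the parentals, only the co allele has switched, so co is the middle locus and the order is fl – co – t.
Crossovers in the co–t interval produce the single-crossover classes co + + and + t fl (57 + 59 = 116) plus the double crossovers (16).
RF(co–t) = (116 + 16) / 1552 = 132/1552 = 0.0851 → 8.5 map units.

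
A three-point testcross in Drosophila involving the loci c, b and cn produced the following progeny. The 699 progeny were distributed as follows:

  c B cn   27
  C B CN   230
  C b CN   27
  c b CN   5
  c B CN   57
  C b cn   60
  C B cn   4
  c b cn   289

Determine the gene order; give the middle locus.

The two most frequent reciprocal classes, C B CN and c b cn, are the parental types, so the F1 was C B CN / c b cn.
The two rarest classes, C B cn and c b CN, are the double crossovers. Comparing them with the parentals, only the cn allele has switched, so cn is the middle locus and the order is b – cn – c.

cn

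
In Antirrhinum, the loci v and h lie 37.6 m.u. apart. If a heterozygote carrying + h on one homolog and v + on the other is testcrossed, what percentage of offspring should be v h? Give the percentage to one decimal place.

18.8%

A map distance of 37.6 m.u. corresponds to a recombination frequency of 0.376.
The F1 is + h / v +, so v h is a recombinant gamete class with expected frequency r/2 = 0.376/2 = 0.1880.
That is 0.1880 = 18.8% of the progeny.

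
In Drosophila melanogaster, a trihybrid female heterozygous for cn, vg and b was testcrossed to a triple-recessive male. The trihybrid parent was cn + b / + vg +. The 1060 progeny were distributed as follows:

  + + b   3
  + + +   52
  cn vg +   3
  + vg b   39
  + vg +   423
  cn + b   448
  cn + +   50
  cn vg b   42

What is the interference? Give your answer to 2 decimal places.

0.33

The two rarest classes, + + b and cn vg +, are the double crossovers. Comparing them with the parentals, only the cn allele has switched, so cn is the middle locus and the order is vg – cn – b.
vg–cn: (94 + 6)/1060 = 0.0943; cn–b: (89 + 6)/1060 = 0.0896.
Expected DCO frequency = 0.0943 × 0.0896 ≈ 0.00845; observed = 6/1060 ≈ 0.00566.
Coefficient of coincidence = 0.00566/0.00845 ≈ 0.67; interference = 1 − 0.67 = 0.33.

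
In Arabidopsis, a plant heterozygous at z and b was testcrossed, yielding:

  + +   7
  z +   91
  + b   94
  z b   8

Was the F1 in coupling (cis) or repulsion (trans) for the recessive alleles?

The two most frequent classes are + b (94) and z + (91); these are the parental (non-recombinant) types.
So the F1 carried + b on one chromosome and z + on the other — the recessive alleles are on opposite chromosomes (trans / repulsion).

trans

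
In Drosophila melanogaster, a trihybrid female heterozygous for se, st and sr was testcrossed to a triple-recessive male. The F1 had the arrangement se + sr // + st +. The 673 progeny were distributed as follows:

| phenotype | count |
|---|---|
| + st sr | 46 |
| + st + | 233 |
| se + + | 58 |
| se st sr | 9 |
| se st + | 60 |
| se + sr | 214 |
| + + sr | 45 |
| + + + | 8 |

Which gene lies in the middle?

st

The two rarest classes, se st sr and + + +, are the double crossovers. Comparing them with the parentals, only the st allele has switched, so st is the middle locus and the order is se – st – sr.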